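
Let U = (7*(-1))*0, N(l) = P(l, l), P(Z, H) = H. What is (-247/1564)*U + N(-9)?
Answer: -9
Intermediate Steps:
N(l) = l
U = 0 (U = -7*0 = 0)
(-247/1564)*U + N(-9) = -247/1564*0 - 9 = 0 - 9 = -9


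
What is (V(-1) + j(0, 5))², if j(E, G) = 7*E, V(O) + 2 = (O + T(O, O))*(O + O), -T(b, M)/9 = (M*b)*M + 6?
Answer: 8100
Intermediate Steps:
T(b, M) = -54 - 9*b*M² (T(b, M) = -9*((M*b)*M + 6) = -9*(b*M² + 6) = -9*(6 + b*M²) = -54 - 9*b*M²)
V(O) = -2 + 2*O*(-54 + O - 9*O³) (V(O) = -2 + (O + (-54 - 9*O*O²))*(O + O) = -2 + (O + (-54 - 9*O³))*(2*O) = -2 + (-54 + O - 9*O³)*(2*O) = -2 + 2*O*(-54 + O - 9*O³))
(V(-1) + j(0, 5))² = ((-2 + 2*(-1)² - 18*(-1)*(6 + (-1)³)) + 7*0)² = ((-2 + 2*1 - 18*(-1)*(6 - 1)) + 0)² = ((-2 + 2 - 18*(-1)*5) + 0)² = ((-2 + 2 + 90) + 0)² = (90 + 0)² = 90² = 8100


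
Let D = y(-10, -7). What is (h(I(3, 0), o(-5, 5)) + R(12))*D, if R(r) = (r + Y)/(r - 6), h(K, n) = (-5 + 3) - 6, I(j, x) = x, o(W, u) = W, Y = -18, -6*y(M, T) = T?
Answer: -21/2 ≈ -10.500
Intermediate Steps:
y(M, T) = -T/6
D = 7/6 (D = -⅙*(-7) = 7/6 ≈ 1.1667)
h(K, n) = -8 (h(K, n) = -2 - 6 = -8)
R(r) = (-18 + r)/(-6 + r) (R(r) = (r - 18)/(r - 6) = (-18 + r)/(-6 + r))
(h(I(3, 0), o(-5, 5)) + R(12))*D = (-8 + (-18 + 12)/(-6 + 12))*(7/6) = (-8 - 6/6)*(7/6) = (-8 + (⅙)*(-6))*(7/6) = (-8 - 1)*(7/6) = -9*7/6 = -21/2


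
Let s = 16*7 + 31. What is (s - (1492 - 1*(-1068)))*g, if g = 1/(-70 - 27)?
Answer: 2417/97 ≈ 24.918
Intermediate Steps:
s = 143 (s = 112 + 31 = 143)
g = -1/97 (g = 1/(-97) = -1/97 ≈ -0.010309)
(s - (1492 - 1*(-1068)))*g = (143 - (1492 - 1*(-1068)))*(-1/97) = (143 - (1492 + 1068))*(-1/97) = (143 - 1*2560)*(-1/97) = (143 - 2560)*(-1/97) = -2417*(-1/97) = 2417/97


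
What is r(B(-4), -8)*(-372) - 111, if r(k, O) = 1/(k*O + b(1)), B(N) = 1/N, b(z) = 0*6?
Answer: -297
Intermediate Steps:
b(z) = 0
B(N) = 1/N
r(k, O) = 1/(O*k) (r(k, O) = 1/(k*O + 0) = 1/(O*k + 0) = 1/(O*k))
r(B(-4), -8)*(-372) - 111 = (1/((-8)*(1/(-4))))*(-372) - 111 = -1/(8*(-¼))*(-372) - 111 = -⅛*(-4)*(-372) - 111 = (½)*(-372) - 111 = -186 - 111 = -297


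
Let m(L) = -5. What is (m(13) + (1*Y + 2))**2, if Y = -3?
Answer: 36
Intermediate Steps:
(m(13) + (1*Y + 2))**2 = (-5 + (1*(-3) + 2))**2 = (-5 + (-3 + 2))**2 = (-5 - 1)**2 = (-6)**2 = 36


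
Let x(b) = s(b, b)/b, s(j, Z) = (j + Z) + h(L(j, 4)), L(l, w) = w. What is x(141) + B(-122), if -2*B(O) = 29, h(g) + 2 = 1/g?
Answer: -7057/564 ≈ -12.512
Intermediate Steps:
h(g) = -2 + 1/g
s(j, Z) = -7/4 + Z + j (s(j, Z) = (j + Z) + (-2 + 1/4) = (Z + j) + (-2 + ¼) = (Z + j) - 7/4 = -7/4 + Z + j)
B(O) = -29/2 (B(O) = -½*29 = -29/2)
x(b) = (-7/4 + 2*b)/b (x(b) = (-7/4 + b + b)/b = (-7/4 + 2*b)/b)
x(141) + B(-122) = (2 - 7/4/141) - 29/2 = (2 - 7/4*1/141) - 29/2 = (2 - 7/564) - 29/2 = 1121/564 - 29/2 = -7057/564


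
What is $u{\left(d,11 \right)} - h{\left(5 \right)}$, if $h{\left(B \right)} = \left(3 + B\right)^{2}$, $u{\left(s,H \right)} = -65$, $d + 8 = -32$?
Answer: $-129$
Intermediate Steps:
$d = -40$ ($d = -8 - 32 = -40$)
$u{\left(d,11 \right)} - h{\left(5 \right)} = -65 - \left(3 + 5\right)^{2} = -65 - 8^{2} = -65 - 64 = -129$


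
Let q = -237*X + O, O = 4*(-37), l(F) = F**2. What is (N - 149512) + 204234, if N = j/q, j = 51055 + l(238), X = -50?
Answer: 640464543/11702 ≈ 54731.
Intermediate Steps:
O = -148
j = 107699 (j = 51055 + 238**2 = 51055 + 56644 = 107699)
q = 11702 (q = -237*(-50) - 148 = 11850 - 148 = 11702)
N = 107699/11702 ≈ 9.2035
(N - 149512) + 204234 = (107699/11702 - 149512) + 204234 = -1749481725/11702 + 204234 = 640464543/11702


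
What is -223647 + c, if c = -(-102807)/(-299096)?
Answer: -66892025919/299096 ≈ -2.2365e+5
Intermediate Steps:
c = -102807/299096 (c = -(-102807)*(-1)/299096 = -1*102807/299096 = -102807/299096 ≈ -0.34373)
-223647 + c = -223647 - 102807/299096 = -66892025919/299096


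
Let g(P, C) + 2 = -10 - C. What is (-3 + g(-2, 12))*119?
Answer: -3213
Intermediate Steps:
g(P, C) = -12 - C (g(P, C) = -2 + (-10 - C) = -12 - C)
(-3 + g(-2, 12))*119 = (-3 + (-12 - 1*12))*119 = (-3 + (-12 - 12))*119 = (-3 - 24)*119 = -27*119 = -3213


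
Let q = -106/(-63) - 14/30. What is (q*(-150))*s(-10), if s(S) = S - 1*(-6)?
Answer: 15320/21 ≈ 729.52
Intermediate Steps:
s(S) = 6 + S (s(S) = S + 6 = 6 + S)
q = 383/315 (q = -106*(-1/63) - 14*1/30 = 106/63 - 7/15 = 383/315 ≈ 1.2159)
(q*(-150))*s(-10) = ((383/315)*(-150))*(6 - 10) = -3830/21*(-4) = 15320/21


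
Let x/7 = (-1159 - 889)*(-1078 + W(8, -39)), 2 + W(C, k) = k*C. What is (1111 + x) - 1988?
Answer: 19954835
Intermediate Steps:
W(C, k) = -2 + C*k (W(C, k) = -2 + k*C = -2 + C*k)
x = 19955712 (x = 7*((-1159 - 889)*(-1078 + (-2 + 8*(-39)))) = 7*(-2048*(-1078 + (-2 - 312))) = 7*(-2048*(-1078 - 314)) = 7*(-2048*(-1392)) = 7*2850816 = 19955712)
(1111 + x) - 1988 = (1111 + 19955712) - 1988 = 19956823 - 1988 = 19954835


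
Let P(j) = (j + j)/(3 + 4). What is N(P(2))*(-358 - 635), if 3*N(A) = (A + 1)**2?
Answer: -40051/49 ≈ -817.37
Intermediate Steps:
P(j) = 2*j/7 (P(j) = (2*j)/7 = (2*j)*(1/7) = 2*j/7)
N(A) = (1 + A)**2/3 (N(A) = (A + 1)**2/3 = (1 + A)**2/3)
N(P(2))*(-358 - 635) = ((1 + (2/7)*2)**2/3)*(-358 - 635) = ((1 + 4/7)**2/3)*(-993) = ((11/7)**2/3)*(-993) = ((1/3)*(121/49))*(-993) = (121/147)*(-993) = -40051/49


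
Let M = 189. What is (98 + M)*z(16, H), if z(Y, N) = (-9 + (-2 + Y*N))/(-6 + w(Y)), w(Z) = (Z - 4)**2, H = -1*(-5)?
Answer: 287/2 ≈ 143.50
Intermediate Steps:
H = 5
w(Z) = (-4 + Z)**2
z(Y, N) = (-11 + N*Y)/(-6 + (-4 + Y)**2) (z(Y, N) = (-9 + (-2 + Y*N))/(-6 + (-4 + Y)**2) = (-9 + (-2 + N*Y))/(-6 + (-4 + Y)**2) = (-11 + N*Y)/(-6 + (-4 + Y)**2))
(98 + M)*z(16, H) = (98 + 189)*((-11 + 5*16)/(-6 + (-4 + 16)**2)) = 287*((-11 + 80)/(-6 + 12**2)) = 287*(69/(-6 + 144)) = 287*(69/138) = 287*((1/138)*69) = 287*(1/2) = 287/2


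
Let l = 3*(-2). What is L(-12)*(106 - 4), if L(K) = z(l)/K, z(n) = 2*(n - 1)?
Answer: 119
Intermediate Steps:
l = -6
z(n) = -2 + 2*n (z(n) = 2*(-1 + n) = -2 + 2*n)
L(K) = -14/K (L(K) = (-2 + 2*(-6))/K = (-2 - 12)/K = -14/K)
L(-12)*(106 - 4) = (-14/(-12))*(106 - 4) = -14*(-1/12)*102 = (7/6)*102 = 119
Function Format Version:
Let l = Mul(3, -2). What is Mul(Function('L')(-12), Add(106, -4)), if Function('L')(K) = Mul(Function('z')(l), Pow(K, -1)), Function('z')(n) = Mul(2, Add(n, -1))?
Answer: 119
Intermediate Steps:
l = -6
Function('z')(n) = Add(-2, Mul(2, n)) (Function('z')(n) = Mul(2, Add(-1, n)) = Add(-2, Mul(2, n)))
Function('L')(K) = Mul(-14, Pow(K, -1)) (Function('L')(K) = Mul(Add(-2, Mul(2, -6)), Pow(K, -1)) = Mul(Add(-2, -12), Pow(K, -1)) = Mul(-14, Pow(K, -1)))
Mul(Function('L')(-12), Add(106, -4)) = Mul(Mul(-14, Pow(-12, -1)), Add(106, -4)) = Mul(Mul(-14, Rational(-1, 12)), 102) = Mul(Rational(7, 6), 102) = 119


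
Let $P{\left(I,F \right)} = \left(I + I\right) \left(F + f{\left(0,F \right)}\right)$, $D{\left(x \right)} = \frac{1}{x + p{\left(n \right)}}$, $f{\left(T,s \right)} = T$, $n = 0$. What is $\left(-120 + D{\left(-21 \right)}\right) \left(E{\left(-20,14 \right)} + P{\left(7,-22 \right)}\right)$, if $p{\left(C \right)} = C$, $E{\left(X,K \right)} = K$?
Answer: $35294$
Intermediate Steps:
$D{\left(x \right)} = \frac{1}{x}$ ($D{\left(x \right)} = \frac{1}{x + 0} = \frac{1}{x}$)
$P{\left(I,F \right)} = 2 F I$ ($P{\left(I,F \right)} = \left(I + I\right) \left(F + 0\right) = 2 I F = 2 F I$)
$\left(-120 + D{\left(-21 \right)}\right) \left(E{\left(-20,14 \right)} + P{\left(7,-22 \right)}\right) = \left(-120 + \frac{1}{-21}\right) \left(14 + 2 \left(-22\right) 7\right) = \left(-120 - \frac{1}{21}\right) \left(14 - 308\right) = \left(- \frac{2521}{21}\right) \left(-294\right) = 35294$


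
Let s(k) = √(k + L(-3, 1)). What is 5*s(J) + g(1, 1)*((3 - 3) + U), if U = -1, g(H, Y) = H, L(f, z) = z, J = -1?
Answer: -1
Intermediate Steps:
s(k) = √(1 + k) (s(k) = √(k + 1) = √(1 + k))
5*s(J) + g(1, 1)*((3 - 3) + U) = 5*√(1 - 1) + 1*((3 - 3) - 1) = 5*√0 + 1*(0 - 1) = 5*0 + 1*(-1) = 0 - 1 = -1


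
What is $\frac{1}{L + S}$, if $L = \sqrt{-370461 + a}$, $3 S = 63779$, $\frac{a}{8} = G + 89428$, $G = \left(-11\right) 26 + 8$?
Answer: $\frac{191337}{4064676190} - \frac{9 \sqrt{342739}}{4064676190} \approx 4.5777 \cdot 10^{-5}$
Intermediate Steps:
$G = -278$ ($G = -286 + 8 = -278$)
$a = 713200$ ($a = 8 \left(-278 + 89428\right) = 8 \cdot 89150 = 713200$)
$S = \frac{63779}{3}$ ($S = \frac{1}{3} \cdot 63779 = \frac{63779}{3} \approx 21260.0$)
$L = \sqrt{342739}$ ($L = \sqrt{-370461 + 713200} = \sqrt{342739} \approx 585.44$)
$\frac{1}{L + S} = \frac{1}{\sqrt{342739} + \frac{63779}{3}} = \frac{1}{\frac{63779}{3} + \sqrt{342739}}$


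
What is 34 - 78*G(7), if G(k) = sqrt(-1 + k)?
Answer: 34 - 78*sqrt(6) ≈ -157.06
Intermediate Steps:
34 - 78*G(7) = 34 - 78*sqrt(-1 + 7) = 34 - 78*sqrt(6)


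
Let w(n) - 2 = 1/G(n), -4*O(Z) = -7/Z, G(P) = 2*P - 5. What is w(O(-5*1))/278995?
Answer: 104/15902715 ≈ 6.5398e-6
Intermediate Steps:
G(P) = -5 + 2*P
O(Z) = 7/(4*Z) (O(Z) = -(-7)/(4*Z) = 7/(4*Z))
w(n) = 2 + 1/(-5 + 2*n)
w(O(-5*1))/278995 = ((-9 + 4*(7/(4*((-5*1)))))/(-5 + 2*(7/(4*((-5*1))))))/278995 = ((-9 + 4*((7/4)/(-5)))/(-5 + 2*((7/4)/(-5))))*(1/278995) = ((-9 + 4*((7/4)*(-⅕)))/(-5 + 2*((7/4)*(-⅕))))*(1/278995) = ((-9 + 4*(-7/20))/(-5 + 2*(-7/20)))*(1/278995) = ((-9 - 7/5)/(-5 - 7/10))*(1/278995) = (-52/5/(-57/10))*(1/278995) = -10/57*(-52/5)*(1/278995) = (104/57)*(1/278995) = 104/15902715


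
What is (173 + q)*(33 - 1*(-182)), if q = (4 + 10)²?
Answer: 79335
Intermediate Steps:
q = 196 (q = 14² = 196)
(173 + q)*(33 - 1*(-182)) = (173 + 196)*(33 - 1*(-182)) = 369*(33 + 182) = 369*215 = 79335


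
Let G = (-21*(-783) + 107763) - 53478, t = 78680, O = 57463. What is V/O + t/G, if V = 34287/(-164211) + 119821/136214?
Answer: 3561928607657947/3201899373408918 ≈ 1.1124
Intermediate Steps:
V = 29596759/44118022 (V = 34287*(-1/164211) + 119821*(1/136214) = -11429/54737 + 709/806 = 29596759/44118022 ≈ 0.67085)
G = 70728 (G = (16443 + 107763) - 53478 = 124206 - 53478 = 70728)
V/O + t/G = (29596759/44118022)/57463 + 78680/70728 = (29596759/44118022)*(1/57463) + 78680*(1/70728) = 29596759/2535153898186 + 1405/1263 = 3561928607657947/3201899373408918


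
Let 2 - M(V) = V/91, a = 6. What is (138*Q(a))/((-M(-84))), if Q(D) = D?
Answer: -5382/19 ≈ -283.26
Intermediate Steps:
M(V) = 2 - V/91
(138*Q(a))/((-M(-84))) = (138*6)/((-(2 - 1/91*(-84)))) = 828/((-(2 + 12/13))) = 828/((-1*38/13)) = 828/(-38/13) = 828*(-13/38) = -5382/19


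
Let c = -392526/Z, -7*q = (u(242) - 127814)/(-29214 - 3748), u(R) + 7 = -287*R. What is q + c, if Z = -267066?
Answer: 2104647163/3423400358 ≈ 0.61478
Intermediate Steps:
u(R) = -7 - 287*R
q = -197275/230734 (q = -((-7 - 287*242) - 127814)/(7*(-29214 - 3748)) = -((-7 - 69454) - 127814)/(7*(-32962)) = -(-69461 - 127814)*(-1)/(7*32962) = -(-197275)*(-1)/(7*32962) = -⅐*197275/32962 = -197275/230734 ≈ -0.85499)
c = 21807/14837 (c = -392526/(-267066) = -392526*(-1/267066) = 21807/14837 ≈ 1.4698)
q + c = -197275/230734 + 21807/14837 = 2104647163/3423400358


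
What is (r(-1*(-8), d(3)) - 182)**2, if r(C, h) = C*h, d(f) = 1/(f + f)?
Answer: 293764/9 ≈ 32640.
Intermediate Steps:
d(f) = 1/(2*f)
(r(-1*(-8), d(3)) - 182)**2 = ((-1*(-8))*((1/2)/3) - 182)**2 = (8*((1/2)*(1/3)) - 182)**2 = (8*(1/6) - 182)**2 = (4/3 - 182)**2 = (-542/3)**2 = 293764/9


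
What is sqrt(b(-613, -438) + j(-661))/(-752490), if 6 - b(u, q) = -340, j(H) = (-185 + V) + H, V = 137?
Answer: -11*I*sqrt(3)/752490 ≈ -2.5319e-5*I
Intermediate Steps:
j(H) = -48 + H (j(H) = (-185 + 137) + H = -48 + H)
b(u, q) = 346 (b(u, q) = 6 - 1*(-340) = 6 + 340 = 346)
sqrt(b(-613, -438) + j(-661))/(-752490) = sqrt(346 + (-48 - 661))/(-752490) = sqrt(346 - 709)*(-1/752490) = sqrt(-363)*(-1/752490) = (11*I*sqrt(3))*(-1/752490) = -11*I*sqrt(3)/752490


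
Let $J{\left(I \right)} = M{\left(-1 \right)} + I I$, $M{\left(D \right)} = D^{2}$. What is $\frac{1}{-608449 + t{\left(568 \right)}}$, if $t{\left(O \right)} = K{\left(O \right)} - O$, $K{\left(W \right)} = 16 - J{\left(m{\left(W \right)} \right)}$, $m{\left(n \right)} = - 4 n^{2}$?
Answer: $- \frac{1}{1665380535018} \approx -6.0046 \cdot 10^{-13}$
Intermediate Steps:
$J{\left(I \right)} = 1 + I^{2}$ ($J{\left(I \right)} = \left(-1\right)^{2} + I I = 1 + I^{2}$)
$K{\left(W \right)} = 15 - 16 W^{4}$ ($K{\left(W \right)} = 16 - \left(1 + \left(- 4 W^{2}\right)^{2}\right) = 16 - \left(1 + 16 W^{4}\right) = 15 - 16 W^{4}$)
$t{\left(O \right)} = 15 - O - 16 O^{4}$ ($t{\left(O \right)} = \left(15 - 16 O^{4}\right) - O = 15 - O - 16 O^{4}$)
$\frac{1}{-608449 + t{\left(568 \right)}} = \frac{1}{-608449 - \left(553 + 1665379926016\right)} = \frac{1}{-608449 - 1665379926569} = \frac{1}{-1665380535018} = - \frac{1}{1665380535018}$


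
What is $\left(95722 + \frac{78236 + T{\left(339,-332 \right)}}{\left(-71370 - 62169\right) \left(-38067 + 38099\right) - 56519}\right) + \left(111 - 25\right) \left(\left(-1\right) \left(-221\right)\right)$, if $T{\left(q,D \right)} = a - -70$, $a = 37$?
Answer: $\frac{496745430033}{4329767} \approx 1.1473 \cdot 10^{5}$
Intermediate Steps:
$T{\left(q,D \right)} = 107$ ($T{\left(q,D \right)} = 37 - -70 = 37 + 70 = 107$)
$\left(95722 + \frac{78236 + T{\left(339,-332 \right)}}{\left(-71370 - 62169\right) \left(-38067 + 38099\right) - 56519}\right) + \left(111 - 25\right) \left(\left(-1\right) \left(-221\right)\right) = \left(95722 + \frac{78236 + 107}{\left(-71370 - 62169\right) \left(-38067 + 38099\right) - 56519}\right) + \left(111 - 25\right) \left(\left(-1\right) \left(-221\right)\right) = \left(95722 + \frac{78343}{\left(-133539\right) 32 - 56519}\right) + 86 \cdot 221 = \left(95722 + \frac{78343}{-4273248 - 56519}\right) + 19006 = \left(95722 + \frac{78343}{-4329767}\right) + 19006 = \left(95722 + 78343 \left(- \frac{1}{4329767}\right)\right) + 19006 = \left(95722 - \frac{78343}{4329767}\right) + 19006 = \frac{414453878431}{4329767} + 19006 = \frac{496745430033}{4329767}$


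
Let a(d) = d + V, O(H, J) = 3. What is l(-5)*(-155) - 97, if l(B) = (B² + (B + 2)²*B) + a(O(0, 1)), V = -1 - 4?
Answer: 3313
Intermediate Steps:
V = -5
a(d) = -5 + d (a(d) = d - 5 = -5 + d)
l(B) = -2 + B² + B*(2 + B)² (l(B) = (B² + (B + 2)²*B) + (-5 + 3) = (B² + (2 + B)²*B) - 2 = (B² + B*(2 + B)²) - 2 = -2 + B² + B*(2 + B)²)
l(-5)*(-155) - 97 = (-2 + (-5)² - 5*(2 - 5)²)*(-155) - 97 = (-2 + 25 - 5*(-3)²)*(-155) - 97 = (-2 + 25 - 5*9)*(-155) - 97 = (-2 + 25 - 45)*(-155) - 97 = -22*(-155) - 97 = 3410 - 97 = 3313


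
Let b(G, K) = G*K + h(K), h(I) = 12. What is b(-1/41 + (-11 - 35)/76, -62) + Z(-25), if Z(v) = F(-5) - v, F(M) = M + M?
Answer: 51444/779 ≈ 66.038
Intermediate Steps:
F(M) = 2*M
b(G, K) = 12 + G*K (b(G, K) = G*K + 12 = 12 + G*K)
Z(v) = -10 - v (Z(v) = 2*(-5) - v = -10 - v)
b(-1/41 + (-11 - 35)/76, -62) + Z(-25) = (12 + (-1/41 + (-11 - 35)/76)*(-62)) + (-10 - 1*(-25)) = (12 + (-1*1/41 - 46*1/76)*(-62)) + (-10 + 25) = (12 + (-1/41 - 23/38)*(-62)) + 15 = (12 - 981/1558*(-62)) + 15 = (12 + 30411/779) + 15 = 39759/779 + 15 = 51444/779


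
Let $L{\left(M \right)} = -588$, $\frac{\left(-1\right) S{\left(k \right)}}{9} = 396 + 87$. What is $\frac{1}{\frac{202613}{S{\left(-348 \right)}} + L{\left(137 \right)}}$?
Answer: $- \frac{4347}{2758649} \approx -0.0015758$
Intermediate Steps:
$S{\left(k \right)} = -4347$ ($S{\left(k \right)} = - 9 \left(396 + 87\right) = \left(-9\right) 483 = -4347$)
$\frac{1}{\frac{202613}{S{\left(-348 \right)}} + L{\left(137 \right)}} = \frac{1}{\frac{202613}{-4347} - 588} = \frac{1}{202613 \left(- \frac{1}{4347}\right) - 588} = \frac{1}{- \frac{202613}{4347} - 588} = \frac{1}{- \frac{2758649}{4347}} = - \frac{4347}{2758649}$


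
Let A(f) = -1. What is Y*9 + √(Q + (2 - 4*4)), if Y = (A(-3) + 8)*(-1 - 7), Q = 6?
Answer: -504 + 2*I*√2 ≈ -504.0 + 2.8284*I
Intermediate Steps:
Y = -56 (Y = (-1 + 8)*(-1 - 7) = 7*(-8) = -56)
Y*9 + √(Q + (2 - 4*4)) = -56*9 + √(6 + (2 - 4*4)) = -504 + √(6 + (2 - 16)) = -504 + √(6 - 14) = -504 + √(-8) = -504 + 2*I*√2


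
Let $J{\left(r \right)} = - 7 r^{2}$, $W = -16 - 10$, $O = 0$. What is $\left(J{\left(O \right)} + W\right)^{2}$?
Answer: $676$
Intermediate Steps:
$W = -26$
$\left(J{\left(O \right)} + W\right)^{2} = \left(- 7 \cdot 0^{2} - 26\right)^{2} = \left(\left(-7\right) 0 - 26\right)^{2} = \left(0 - 26\right)^{2} = \left(-26\right)^{2} = 676$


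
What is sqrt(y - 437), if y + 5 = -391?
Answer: 7*I*sqrt(17) ≈ 28.862*I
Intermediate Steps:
y = -396 (y = -5 - 391 = -396)
sqrt(y - 437) = sqrt(-396 - 437) = sqrt(-833) = 7*I*sqrt(17)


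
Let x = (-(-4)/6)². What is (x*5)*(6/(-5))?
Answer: -8/3 ≈ -2.6667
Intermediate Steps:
x = 4/9 (x = (-(-4)/6)² = (-4*(-⅙))² = (⅔)² = 4/9 ≈ 0.44444)
(x*5)*(6/(-5)) = ((4/9)*5)*(6/(-5)) = 20*(6*(-⅕))/9 = (20/9)*(-6/5) = -8/3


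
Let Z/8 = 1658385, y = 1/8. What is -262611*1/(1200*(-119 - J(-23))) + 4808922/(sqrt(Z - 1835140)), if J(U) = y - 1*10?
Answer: 29179/14550 + 2404461*sqrt(2857985)/2857985 ≈ 1424.3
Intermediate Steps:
y = 1/8 ≈ 0.12500
Z = 13267080 (Z = 8*1658385 = 13267080)
J(U) = -79/8 (J(U) = 1/8 - 1*10 = 1/8 - 10 = -79/8)
-262611*1/(1200*(-119 - J(-23))) + 4808922/(sqrt(Z - 1835140)) = -262611*1/(1200*(-119 - 1*(-79/8))) + 4808922/(sqrt(13267080 - 1835140)) = -262611*1/(1200*(-119 + 79/8)) + 4808922/(sqrt(11431940)) = -262611/(1200*(-873/8)) + 4808922/((2*sqrt(2857985))) = -262611/(-130950) + 4808922*(sqrt(2857985)/5715970) = -262611*(-1/130950) + 2404461*sqrt(2857985)/2857985 = 29179/14550 + 2404461*sqrt(2857985)/2857985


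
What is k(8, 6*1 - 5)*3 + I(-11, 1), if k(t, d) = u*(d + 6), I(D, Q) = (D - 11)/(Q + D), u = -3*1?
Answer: -304/5 ≈ -60.800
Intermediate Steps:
u = -3
I(D, Q) = (-11 + D)/(D + Q)
k(t, d) = -18 - 3*d (k(t, d) = -3*(d + 6) = -3*(6 + d) = -18 - 3*d)
k(8, 6*1 - 5)*3 + I(-11, 1) = (-18 - 3*(6*1 - 5))*3 + (-11 - 11)/(-11 + 1) = (-18 - 3*(6 - 5))*3 - 22/(-10) = (-18 - 3*1)*3 - ⅒*(-22) = (-18 - 3)*3 + 11/5 = -21*3 + 11/5 = -63 + 11/5 = -304/5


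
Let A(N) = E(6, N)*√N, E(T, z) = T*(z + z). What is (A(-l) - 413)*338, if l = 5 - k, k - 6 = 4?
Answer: -139594 + 20280*√5 ≈ -94247.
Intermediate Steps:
k = 10 (k = 6 + 4 = 10)
E(T, z) = 2*T*z (E(T, z) = T*(2*z) = 2*T*z)
l = -5 (l = 5 - 1*10 = 5 - 10 = -5)
A(N) = 12*N^(3/2) (A(N) = (2*6*N)*√N = (12*N)*√N = 12*N^(3/2))
(A(-l) - 413)*338 = (12*(-1*(-5))^(3/2) - 413)*338 = (12*5^(3/2) - 413)*338 = (12*(5*√5) - 413)*338 = (60*√5 - 413)*338 = (-413 + 60*√5)*338 = -139594 + 20280*√5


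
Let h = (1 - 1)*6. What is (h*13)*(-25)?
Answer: 0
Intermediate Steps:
h = 0 (h = 0*6 = 0)
(h*13)*(-25) = (0*13)*(-25) = 0*(-25) = 0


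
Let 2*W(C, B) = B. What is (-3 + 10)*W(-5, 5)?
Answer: 35/2 ≈ 17.500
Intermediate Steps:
W(C, B) = B/2
(-3 + 10)*W(-5, 5) = (-3 + 10)*((½)*5) = 7*(5/2) = 35/2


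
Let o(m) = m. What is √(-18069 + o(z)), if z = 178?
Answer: I*√17891 ≈ 133.76*I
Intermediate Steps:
√(-18069 + o(z)) = √(-18069 + 178) = √(-17891) = I*√17891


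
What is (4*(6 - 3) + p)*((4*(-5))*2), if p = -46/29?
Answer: -12080/29 ≈ -416.55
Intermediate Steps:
p = -46/29 (p = -46*1/29 = -46/29 ≈ -1.5862)
(4*(6 - 3) + p)*((4*(-5))*2) = (4*(6 - 3) - 46/29)*((4*(-5))*2) = (4*3 - 46/29)*(-20*2) = (12 - 46/29)*(-40) = (302/29)*(-40) = -12080/29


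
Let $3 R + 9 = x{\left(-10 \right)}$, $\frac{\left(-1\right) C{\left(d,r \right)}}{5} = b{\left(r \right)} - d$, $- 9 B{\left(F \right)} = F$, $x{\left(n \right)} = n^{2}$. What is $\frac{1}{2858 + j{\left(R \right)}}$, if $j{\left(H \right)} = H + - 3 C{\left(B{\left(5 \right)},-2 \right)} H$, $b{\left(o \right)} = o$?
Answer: $\frac{9}{20080} \approx 0.00044821$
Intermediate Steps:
$B{\left(F \right)} = - \frac{F}{9}$
$C{\left(d,r \right)} = - 5 r + 5 d$ ($C{\left(d,r \right)} = - 5 \left(r - d\right) = - 5 r + 5 d$)
$R = \frac{91}{3}$ ($R = -3 + \frac{\left(-10\right)^{2}}{3} = -3 + \frac{1}{3} \cdot 100 = -3 + \frac{100}{3} = \frac{91}{3} \approx 30.333$)
$j{\left(H \right)} = - \frac{62 H}{3}$ ($j{\left(H \right)} = H + - 3 \left(\left(-5\right) \left(-2\right) + 5 \left(\left(- \frac{1}{9}\right) 5\right)\right) H = H + - 3 \left(10 + 5 \left(- \frac{5}{9}\right)\right) H = H + - 3 \left(10 - \frac{25}{9}\right) H = H + \left(-3\right) \frac{65}{9} H = H - \frac{65 H}{3} = - \frac{62 H}{3}$)
$\frac{1}{2858 + j{\left(R \right)}} = \frac{1}{2858 - \frac{5642}{9}} = \frac{1}{\frac{20080}{9}} = \frac{9}{20080}$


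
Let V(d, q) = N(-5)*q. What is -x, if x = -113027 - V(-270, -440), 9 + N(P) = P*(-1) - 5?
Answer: 116987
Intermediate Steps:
N(P) = -14 - P (N(P) = -9 + (P*(-1) - 5) = -9 + (-P - 5) = -9 + (-5 - P) = -14 - P)
V(d, q) = -9*q (V(d, q) = (-14 - 1*(-5))*q = (-14 + 5)*q = -9*q)
x = -116987 (x = -113027 - (-9)*(-440) = -113027 - 1*3960 = -113027 - 3960 = -116987)
-x = -1*(-116987) = 116987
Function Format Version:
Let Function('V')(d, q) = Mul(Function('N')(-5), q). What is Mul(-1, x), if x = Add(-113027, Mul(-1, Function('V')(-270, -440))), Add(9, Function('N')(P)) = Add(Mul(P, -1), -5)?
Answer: 116987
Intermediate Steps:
Function('N')(P) = Add(-14, Mul(-1, P)) (Function('N')(P) = Add(-9, Add(Mul(P, -1), -5)) = Add(-9, Add(Mul(-1, P), -5)) = Add(-9, Add(-5, Mul(-1, P))) = Add(-14, Mul(-1, P)))
Function('V')(d, q) = Mul(-9, q) (Function('V')(d, q) = Mul(Add(-14, Mul(-1, -5)), q) = Mul(Add(-14, 5), q) = Mul(-9, q))
x = -116987 (x = Add(-113027, Mul(-1, Mul(-9, -440))) = Add(-113027, Mul(-1, 3960)) = Add(-113027, -3960) = -116987)
Mul(-1, x) = Mul(-1, -116987) = 116987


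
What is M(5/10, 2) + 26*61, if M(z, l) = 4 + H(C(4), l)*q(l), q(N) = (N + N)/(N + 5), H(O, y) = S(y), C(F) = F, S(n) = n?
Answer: 11138/7 ≈ 1591.1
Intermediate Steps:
H(O, y) = y
q(N) = 2*N/(5 + N) (q(N) = (2*N)/(5 + N) = 2*N/(5 + N))
M(z, l) = 4 + 2*l²/(5 + l) (M(z, l) = 4 + l*(2*l/(5 + l)) = 4 + 2*l²/(5 + l))
M(5/10, 2) + 26*61 = 2*(10 + 2² + 2*2)/(5 + 2) + 26*61 = 2*(10 + 4 + 4)/7 + 1586 = 2*(⅐)*18 + 1586 = 36/7 + 1586 = 11138/7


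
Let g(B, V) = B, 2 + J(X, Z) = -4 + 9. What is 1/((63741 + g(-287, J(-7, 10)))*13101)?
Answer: 1/831310854 ≈ 1.2029e-9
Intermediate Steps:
J(X, Z) = 3 (J(X, Z) = -2 + (-4 + 9) = -2 + 5 = 3)
1/((63741 + g(-287, J(-7, 10)))*13101) = 1/((63741 - 287)*13101) = (1/13101)/63454 = (1/63454)*(1/13101) = 1/831310854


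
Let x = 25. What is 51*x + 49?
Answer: 1324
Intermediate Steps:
51*x + 49 = 51*25 + 49 = 1275 + 49 = 1324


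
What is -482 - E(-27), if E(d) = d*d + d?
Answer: -1184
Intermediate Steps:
E(d) = d + d**2 (E(d) = d**2 + d = d + d**2)
-482 - E(-27) = -482 - (-27)*(1 - 27) = -482 - (-27)*(-26) = -482 - 1*702 = -482 - 702 = -1184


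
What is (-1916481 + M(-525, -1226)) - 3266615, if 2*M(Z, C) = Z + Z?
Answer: -5183621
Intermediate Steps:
M(Z, C) = Z (M(Z, C) = (Z + Z)/2 = (2*Z)/2 = Z)
(-1916481 + M(-525, -1226)) - 3266615 = (-1916481 - 525) - 3266615 = -1917006 - 3266615 = -5183621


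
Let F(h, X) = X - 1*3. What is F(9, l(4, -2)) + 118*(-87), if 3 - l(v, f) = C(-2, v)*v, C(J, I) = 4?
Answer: -10282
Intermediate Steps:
l(v, f) = 3 - 4*v
F(h, X) = -3 + X (F(h, X) = X - 3 = -3 + X)
F(9, l(4, -2)) + 118*(-87) = (-3 + (3 - 4*4)) + 118*(-87) = (-3 + (3 - 16)) - 10266 = (-3 - 13) - 10266 = -16 - 10266 = -10282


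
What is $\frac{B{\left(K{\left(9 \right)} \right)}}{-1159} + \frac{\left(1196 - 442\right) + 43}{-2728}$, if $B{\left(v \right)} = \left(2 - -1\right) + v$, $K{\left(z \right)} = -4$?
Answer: $- \frac{920995}{3161752} \approx -0.29129$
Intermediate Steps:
$B{\left(v \right)} = 3 + v$ ($B{\left(v \right)} = \left(2 + 1\right) + v = 3 + v$)
$\frac{B{\left(K{\left(9 \right)} \right)}}{-1159} + \frac{\left(1196 - 442\right) + 43}{-2728} = \frac{3 - 4}{-1159} + \frac{\left(1196 - 442\right) + 43}{-2728} = \left(-1\right) \left(- \frac{1}{1159}\right) + \left(754 + 43\right) \left(- \frac{1}{2728}\right) = \frac{1}{1159} + 797 \left(- \frac{1}{2728}\right) = \frac{1}{1159} - \frac{797}{2728} = - \frac{920995}{3161752}$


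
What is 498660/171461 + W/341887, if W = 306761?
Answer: 2451460651/644178977 ≈ 3.8056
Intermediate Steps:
498660/171461 + W/341887 = 498660/171461 + 306761/341887 = 498660*(1/171461) + 306761*(1/341887) = 498660/171461 + 3371/3757 = 2451460651/644178977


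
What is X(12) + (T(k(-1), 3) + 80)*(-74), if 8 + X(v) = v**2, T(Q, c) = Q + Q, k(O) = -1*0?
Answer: -5784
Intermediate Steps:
k(O) = 0
T(Q, c) = 2*Q
X(v) = -8 + v**2
X(12) + (T(k(-1), 3) + 80)*(-74) = (-8 + 12**2) + (2*0 + 80)*(-74) = (-8 + 144) + (0 + 80)*(-74) = 136 + 80*(-74) = 136 - 5920 = -5784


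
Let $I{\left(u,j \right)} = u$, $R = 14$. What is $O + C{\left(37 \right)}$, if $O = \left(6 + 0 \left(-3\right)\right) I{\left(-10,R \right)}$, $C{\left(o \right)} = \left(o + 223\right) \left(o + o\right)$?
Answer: $19180$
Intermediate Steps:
$C{\left(o \right)} = 2 o \left(223 + o\right)$ ($C{\left(o \right)} = \left(223 + o\right) 2 o = 2 o \left(223 + o\right)$)
$O = -60$ ($O = \left(6 + 0 \left(-3\right)\right) \left(-10\right) = \left(6 + 0\right) \left(-10\right) = 6 \left(-10\right) = -60$)
$O + C{\left(37 \right)} = -60 + 2 \cdot 37 \left(223 + 37\right) = -60 + 2 \cdot 37 \cdot 260 = -60 + 19240 = 19180$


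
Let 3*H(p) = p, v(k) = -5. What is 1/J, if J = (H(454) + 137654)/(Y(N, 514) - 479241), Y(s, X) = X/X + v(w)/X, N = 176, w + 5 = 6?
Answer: -738988095/212495824 ≈ -3.4777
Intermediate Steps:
w = 1 (w = -5 + 6 = 1)
H(p) = p/3
Y(s, X) = 1 - 5/X (Y(s, X) = X/X - 5/X = 1 - 5/X)
J = -212495824/738988095 (J = ((⅓)*454 + 137654)/((-5 + 514)/514 - 479241) = (454/3 + 137654)/((1/514)*509 - 479241) = 413416/(3*(509/514 - 479241)) = 413416/(3*(-246329365/514)) = (413416/3)*(-514/246329365) = -212495824/738988095 ≈ -0.28755)
1/J = 1/(-212495824/738988095) = -738988095/212495824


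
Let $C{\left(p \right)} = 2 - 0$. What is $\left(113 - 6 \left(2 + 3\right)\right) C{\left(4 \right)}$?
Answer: $166$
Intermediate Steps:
$C{\left(p \right)} = 2$ ($C{\left(p \right)} = 2 + 0 = 2$)
$\left(113 - 6 \left(2 + 3\right)\right) C{\left(4 \right)} = \left(113 - 6 \left(2 + 3\right)\right) 2 = \left(113 - 30\right) 2 = 83 \cdot 2 = 166$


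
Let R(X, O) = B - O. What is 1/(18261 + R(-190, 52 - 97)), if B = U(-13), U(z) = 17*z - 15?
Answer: 1/18070 ≈ 5.5340e-5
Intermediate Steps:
U(z) = -15 + 17*z
B = -236 (B = -15 + 17*(-13) = -15 - 221 = -236)
R(X, O) = -236 - O
1/(18261 + R(-190, 52 - 97)) = 1/(18261 + (-236 - (52 - 97))) = 1/(18261 + (-236 - 1*(-45))) = 1/(18261 + (-236 + 45)) = 1/(18261 - 191) = 1/18070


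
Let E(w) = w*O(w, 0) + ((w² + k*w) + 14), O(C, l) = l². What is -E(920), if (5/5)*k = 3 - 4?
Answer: -845494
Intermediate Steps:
k = -1 (k = 3 - 4 = -1)
E(w) = 14 + w² - w (E(w) = w*0² + ((w² - w) + 14) = w*0 + (14 + w² - w) = 0 + (14 + w² - w) = 14 + w² - w)
-E(920) = -(14 + 920² - 1*920) = -(14 + 846400 - 920) = -1*845494 = -845494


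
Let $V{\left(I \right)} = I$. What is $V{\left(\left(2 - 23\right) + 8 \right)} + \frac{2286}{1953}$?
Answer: $- \frac{2567}{217} \approx -11.829$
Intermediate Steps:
$V{\left(\left(2 - 23\right) + 8 \right)} + \frac{2286}{1953} = \left(\left(2 - 23\right) + 8\right) + \frac{2286}{1953} = \left(-21 + 8\right) + 2286 \cdot \frac{1}{1953} = -13 + \frac{254}{217} = - \frac{2567}{217}$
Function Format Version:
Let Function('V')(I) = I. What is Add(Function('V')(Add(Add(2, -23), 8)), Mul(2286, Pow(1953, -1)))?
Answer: Rational(-2567, 217) ≈ -11.829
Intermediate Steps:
Add(Function('V')(Add(Add(2, -23), 8)), Mul(2286, Pow(1953, -1))) = Add(Add(Add(2, -23), 8), Mul(2286, Pow(1953, -1))) = Add(Add(-21, 8), Mul(2286, Rational(1, 1953))) = Add(-13, Rational(254, 217)) = Rational(-2567, 217)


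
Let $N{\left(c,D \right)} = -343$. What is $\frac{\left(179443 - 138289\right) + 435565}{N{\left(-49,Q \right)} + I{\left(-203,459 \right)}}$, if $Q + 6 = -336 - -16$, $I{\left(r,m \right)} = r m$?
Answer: $- \frac{476719}{93520} \approx -5.0975$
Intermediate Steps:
$I{\left(r,m \right)} = m r$
$Q = -326$ ($Q = -6 - 320 = -326$)
$\frac{\left(179443 - 138289\right) + 435565}{N{\left(-49,Q \right)} + I{\left(-203,459 \right)}} = \frac{\left(179443 - 138289\right) + 435565}{-343 + 459 \left(-203\right)} = \frac{\left(179443 - 138289\right) + 435565}{-343 - 93177} = \frac{41154 + 435565}{-93520} = 476719 \left(- \frac{1}{93520}\right) = - \frac{476719}{93520}$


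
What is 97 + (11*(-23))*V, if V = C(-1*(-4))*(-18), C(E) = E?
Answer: 18313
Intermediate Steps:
V = -72 (V = -1*(-4)*(-18) = 4*(-18) = -72)
97 + (11*(-23))*V = 97 + (11*(-23))*(-72) = 97 - 253*(-72) = 97 + 18216 = 18313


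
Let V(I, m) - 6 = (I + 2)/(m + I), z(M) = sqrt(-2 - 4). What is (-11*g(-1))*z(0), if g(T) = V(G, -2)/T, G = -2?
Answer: 66*I*sqrt(6) ≈ 161.67*I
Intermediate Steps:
z(M) = I*sqrt(6) (z(M) = sqrt(-6) = I*sqrt(6))
V(I, m) = 6 + (2 + I)/(I + m) (V(I, m) = 6 + (I + 2)/(m + I) = 6 + (2 + I)/(I + m))
g(T) = 6/T (g(T) = ((2 + 6*(-2) + 7*(-2))/(-2 - 2))/T = ((2 - 12 - 14)/(-4))/T = (-1/4*(-24))/T = 6/T)
(-11*g(-1))*z(0) = (-66/(-1))*(I*sqrt(6)) = (-66*(-1))*(I*sqrt(6)) = (-11*(-6))*(I*sqrt(6)) = 66*(I*sqrt(6)) = 66*I*sqrt(6)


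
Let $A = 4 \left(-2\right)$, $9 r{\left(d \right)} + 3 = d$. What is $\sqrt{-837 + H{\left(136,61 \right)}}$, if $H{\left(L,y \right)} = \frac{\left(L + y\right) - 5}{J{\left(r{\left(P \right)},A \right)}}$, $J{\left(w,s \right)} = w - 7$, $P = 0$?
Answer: $\frac{3 i \sqrt{11605}}{11} \approx 29.38 i$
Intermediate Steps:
$r{\left(d \right)} = - \frac{1}{3} + \frac{d}{9}$
$A = -8$
$J{\left(w,s \right)} = -7 + w$
$H{\left(L,y \right)} = \frac{15}{22} - \frac{3 L}{22} - \frac{3 y}{22}$ ($H{\left(L,y \right)} = \frac{\left(L + y\right) - 5}{-7 + \left(- \frac{1}{3} + \frac{1}{9} \cdot 0\right)} = \frac{-5 + L + y}{-7 + \left(- \frac{1}{3} + 0\right)} = \frac{-5 + L + y}{-7 - \frac{1}{3}} = \frac{-5 + L + y}{- \frac{22}{3}} = \left(-5 + L + y\right) \left(- \frac{3}{22}\right) = \frac{15}{22} - \frac{3 L}{22} - \frac{3 y}{22}$)
$\sqrt{-837 + H{\left(136,61 \right)}} = \sqrt{-837 - \frac{288}{11}} = \sqrt{- \frac{9495}{11}} = \frac{3 i \sqrt{11605}}{11}$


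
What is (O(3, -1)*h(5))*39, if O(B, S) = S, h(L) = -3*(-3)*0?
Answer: 0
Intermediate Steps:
h(L) = 0 (h(L) = 9*0 = 0)
(O(3, -1)*h(5))*39 = -1*0*39 = 0*39 = 0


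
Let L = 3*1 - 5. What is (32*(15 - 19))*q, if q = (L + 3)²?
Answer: -128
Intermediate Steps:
L = -2 (L = 3 - 5 = -2)
q = 1 (q = (-2 + 3)² = 1² = 1)
(32*(15 - 19))*q = (32*(15 - 19))*1 = (32*(-4))*1 = -128*1 = -128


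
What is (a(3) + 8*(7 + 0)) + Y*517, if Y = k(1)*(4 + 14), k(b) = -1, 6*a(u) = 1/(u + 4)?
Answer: -388499/42 ≈ -9250.0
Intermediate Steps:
a(u) = 1/(6*(4 + u)) (a(u) = 1/(6*(u + 4)) = 1/(6*(4 + u)))
Y = -18 (Y = -(4 + 14) = -1*18 = -18)
(a(3) + 8*(7 + 0)) + Y*517 = (1/(6*(4 + 3)) + 8*(7 + 0)) - 18*517 = ((⅙)/7 + 8*7) - 9306 = ((⅙)*(⅐) + 56) - 9306 = (1/42 + 56) - 9306 = 2353/42 - 9306 = -388499/42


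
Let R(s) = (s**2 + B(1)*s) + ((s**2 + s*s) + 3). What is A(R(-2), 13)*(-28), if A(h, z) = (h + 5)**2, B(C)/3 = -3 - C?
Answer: -54208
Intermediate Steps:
B(C) = -9 - 3*C (B(C) = 3*(-3 - C) = -9 - 3*C)
R(s) = 3 - 12*s + 3*s**2 (R(s) = (s**2 + (-9 - 3*1)*s) + ((s**2 + s*s) + 3) = (s**2 + (-9 - 3)*s) + ((s**2 + s**2) + 3) = (s**2 - 12*s) + (2*s**2 + 3) = (s**2 - 12*s) + (3 + 2*s**2) = 3 - 12*s + 3*s**2)
A(h, z) = (5 + h)**2
A(R(-2), 13)*(-28) = (5 + (3 - 12*(-2) + 3*(-2)**2))**2*(-28) = (5 + (3 + 24 + 3*4))**2*(-28) = (5 + (3 + 24 + 12))**2*(-28) = (5 + 39)**2*(-28) = 44**2*(-28) = 1936*(-28) = -54208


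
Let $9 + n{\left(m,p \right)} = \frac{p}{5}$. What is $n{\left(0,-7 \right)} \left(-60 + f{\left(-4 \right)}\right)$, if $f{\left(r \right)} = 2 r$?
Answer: $\frac{3536}{5} \approx 707.2$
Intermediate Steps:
$n{\left(m,p \right)} = -9 + \frac{p}{5}$
$n{\left(0,-7 \right)} \left(-60 + f{\left(-4 \right)}\right) = \left(-9 + \frac{1}{5} \left(-7\right)\right) \left(-60 + 2 \left(-4\right)\right) = \left(-9 - \frac{7}{5}\right) \left(-60 - 8\right) = \left(- \frac{52}{5}\right) \left(-68\right) = \frac{3536}{5}$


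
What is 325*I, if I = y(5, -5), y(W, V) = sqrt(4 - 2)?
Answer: 325*sqrt(2) ≈ 459.62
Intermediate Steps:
y(W, V) = sqrt(2)
I = sqrt(2) ≈ 1.4142
325*I = 325*sqrt(2)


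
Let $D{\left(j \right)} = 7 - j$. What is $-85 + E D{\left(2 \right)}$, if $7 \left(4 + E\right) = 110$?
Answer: $- \frac{185}{7} \approx -26.429$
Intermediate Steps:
$E = \frac{82}{7}$ ($E = -4 + \frac{1}{7} \cdot 110 = -4 + \frac{110}{7} = \frac{82}{7} \approx 11.714$)
$-85 + E D{\left(2 \right)} = -85 + \frac{82 \left(7 - 2\right)}{7} = -85 + \frac{82}{7} \cdot 5 = -85 + \frac{410}{7} = - \frac{185}{7}$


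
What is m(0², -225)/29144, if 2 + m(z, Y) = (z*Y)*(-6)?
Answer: -1/14572 ≈ -6.8625e-5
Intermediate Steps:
m(z, Y) = -2 - 6*Y*z (m(z, Y) = -2 + (z*Y)*(-6) = -2 + (Y*z)*(-6) = -2 - 6*Y*z)
m(0², -225)/29144 = (-2 - 6*(-225)*0²)/29144 = (-2 - 6*(-225)*0)*(1/29144) = (-2 + 0)*(1/29144) = -2*1/29144 = -1/14572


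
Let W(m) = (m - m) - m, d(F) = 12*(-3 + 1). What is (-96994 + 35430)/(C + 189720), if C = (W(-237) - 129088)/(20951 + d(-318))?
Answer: -1288349828/3970141589 ≈ -0.32451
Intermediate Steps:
d(F) = -24 (d(F) = 12*(-2) = -24)
W(m) = -m (W(m) = 0 - m = -m)
C = -128851/20927 (C = (-1*(-237) - 129088)/(20951 - 24) = (237 - 129088)/20927 = -128851*1/20927 = -128851/20927 ≈ -6.1572)
(-96994 + 35430)/(C + 189720) = (-96994 + 35430)/(-128851/20927 + 189720) = -61564/3970141589/20927 = -61564*20927/3970141589 = -1288349828/3970141589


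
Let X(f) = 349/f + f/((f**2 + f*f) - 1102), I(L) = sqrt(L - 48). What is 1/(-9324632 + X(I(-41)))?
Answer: -1359695459123200/12678659788594520944881 + 571915520*I*sqrt(89)/12678659788594520944881 ≈ -1.0724e-7 + 4.2555e-13*I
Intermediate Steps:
I(L) = sqrt(-48 + L)
X(f) = 349/f + f/(-1102 + 2*f**2) (X(f) = 349/f + f/((f**2 + f**2) - 1102) = 349/f + f/(2*f**2 - 1102) = 349/f + f/(-1102 + 2*f**2))
1/(-9324632 + X(I(-41))) = 1/(-9324632 + (-384598 + 699*(sqrt(-48 - 41))**2)/(2*(sqrt(-48 - 41))*(-551 + (sqrt(-48 - 41))**2))) = 1/(-9324632 + (-384598 + 699*(sqrt(-89))**2)/(2*(sqrt(-89))*(-551 + (sqrt(-89))**2))) = 1/(-9324632 + (-384598 + 699*(I*sqrt(89))**2)/(2*((I*sqrt(89)))*(-551 + (I*sqrt(89))**2))) = 1/(-9324632 + (-I*sqrt(89)/89)*(-384598 + 699*(-89))/(2*(-551 - 89))) = 1/(-9324632 + (1/2)*(-I*sqrt(89)/89)*(-384598 - 62211)/(-640)) = 1/(-9324632 + (1/2)*(-I*sqrt(89)/89)*(-1/640)*(-446809)) = 1/(-9324632 - 446809*I*sqrt(89)/113920)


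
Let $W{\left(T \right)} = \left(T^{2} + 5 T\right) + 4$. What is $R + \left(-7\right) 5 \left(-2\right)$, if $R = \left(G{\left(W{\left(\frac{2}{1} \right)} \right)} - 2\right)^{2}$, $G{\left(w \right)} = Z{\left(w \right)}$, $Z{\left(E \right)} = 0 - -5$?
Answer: $79$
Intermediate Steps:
$W{\left(T \right)} = 4 + T^{2} + 5 T$
$Z{\left(E \right)} = 5$ ($Z{\left(E \right)} = 0 + 5 = 5$)
$G{\left(w \right)} = 5$
$R = 9$ ($R = \left(5 - 2\right)^{2} = 3^{2} = 9$)
$R + \left(-7\right) 5 \left(-2\right) = 9 + \left(-7\right) 5 \left(-2\right) = 9 - -70 = 9 + 70 = 79$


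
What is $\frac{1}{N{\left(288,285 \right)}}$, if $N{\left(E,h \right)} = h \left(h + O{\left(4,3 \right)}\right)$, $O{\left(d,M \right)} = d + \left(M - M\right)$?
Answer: $\frac{1}{82365} \approx 1.2141 \cdot 10^{-5}$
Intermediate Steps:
$O{\left(d,M \right)} = d$ ($O{\left(d,M \right)} = d + 0 = d$)
$N{\left(E,h \right)} = h \left(4 + h\right)$ ($N{\left(E,h \right)} = h \left(h + 4\right) = h \left(4 + h\right)$)
$\frac{1}{N{\left(288,285 \right)}} = \frac{1}{285 \left(4 + 285\right)} = \frac{1}{285 \cdot 289} = \frac{1}{82365}$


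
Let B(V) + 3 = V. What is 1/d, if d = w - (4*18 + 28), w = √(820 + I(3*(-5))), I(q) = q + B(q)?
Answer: -100/9213 - √787/9213 ≈ -0.013899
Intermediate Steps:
B(V) = -3 + V
I(q) = -3 + 2*q (I(q) = q + (-3 + q) = -3 + 2*q)
w = √787 (w = √(820 + (-3 + 2*(3*(-5)))) = √(820 + (-3 + 2*(-15))) = √(820 + (-3 - 30)) = √(820 - 33) = √787 ≈ 28.054)
d = -100 + √787 (d = √787 - (4*18 + 28) = √787 - (72 + 28) = √787 - 1*100 = √787 - 100 = -100 + √787 ≈ -71.947)
1/d = 1/(-100 + √787)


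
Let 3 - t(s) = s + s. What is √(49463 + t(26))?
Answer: √49414 ≈ 222.29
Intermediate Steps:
t(s) = 3 - 2*s (t(s) = 3 - (s + s) = 3 - 2*s)
√(49463 + t(26)) = √(49463 + (3 - 2*26)) = √(49463 + (3 - 52)) = √(49463 - 49) = √49414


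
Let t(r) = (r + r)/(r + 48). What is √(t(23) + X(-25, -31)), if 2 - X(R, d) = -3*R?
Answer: I*√364727/71 ≈ 8.506*I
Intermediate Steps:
t(r) = 2*r/(48 + r) (t(r) = (2*r)/(48 + r) = 2*r/(48 + r))
X(R, d) = 2 + 3*R (X(R, d) = 2 - (-3)*R = 2 + 3*R)
√(t(23) + X(-25, -31)) = √(2*23/(48 + 23) + (2 + 3*(-25))) = √(2*23/71 + (2 - 75)) = √(2*23*(1/71) - 73) = √(46/71 - 73) = √(-5137/71) = I*√364727/71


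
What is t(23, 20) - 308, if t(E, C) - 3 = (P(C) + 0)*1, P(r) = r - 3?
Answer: -288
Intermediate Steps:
P(r) = -3 + r
t(E, C) = C (t(E, C) = 3 + ((-3 + C) + 0)*1 = 3 + (-3 + C)*1 = 3 + (-3 + C) = C)
t(23, 20) - 308 = 20 - 308 = -288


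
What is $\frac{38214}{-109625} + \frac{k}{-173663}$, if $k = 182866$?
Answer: $- \frac{26683043132}{19037806375} \approx -1.4016$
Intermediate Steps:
$\frac{38214}{-109625} + \frac{k}{-173663} = \frac{38214}{-109625} + \frac{182866}{-173663} = 38214 \left(- \frac{1}{109625}\right) + 182866 \left(- \frac{1}{173663}\right) = - \frac{38214}{109625} - \frac{182866}{173663} = - \frac{26683043132}{19037806375}$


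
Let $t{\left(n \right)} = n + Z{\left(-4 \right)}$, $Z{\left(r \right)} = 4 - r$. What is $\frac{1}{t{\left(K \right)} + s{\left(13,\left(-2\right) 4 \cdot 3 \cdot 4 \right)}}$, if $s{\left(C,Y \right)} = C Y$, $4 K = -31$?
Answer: $- \frac{4}{4991} \approx -0.00080144$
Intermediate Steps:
$K = - \frac{31}{4}$ ($K = \frac{1}{4} \left(-31\right) = - \frac{31}{4} \approx -7.75$)
$t{\left(n \right)} = 8 + n$ ($t{\left(n \right)} = n + \left(4 - -4\right) = n + \left(4 + 4\right) = n + 8 = 8 + n$)
$\frac{1}{t{\left(K \right)} + s{\left(13,\left(-2\right) 4 \cdot 3 \cdot 4 \right)}} = \frac{1}{\left(8 - \frac{31}{4}\right) + 13 \left(-2\right) 4 \cdot 3 \cdot 4} = \frac{1}{\frac{1}{4} + 13 \left(\left(-8\right) 12\right)} = \frac{1}{\frac{1}{4} + 13 \left(-96\right)} = \frac{1}{\frac{1}{4} - 1248} = \frac{1}{- \frac{4991}{4}} = - \frac{4}{4991}$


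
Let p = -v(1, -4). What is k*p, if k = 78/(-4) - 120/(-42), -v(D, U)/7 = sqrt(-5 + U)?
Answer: -699*I/2 ≈ -349.5*I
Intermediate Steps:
v(D, U) = -7*sqrt(-5 + U)
k = -233/14 (k = 78*(-1/4) - 120*(-1/42) = -39/2 + 20/7 = -233/14 ≈ -16.643)
p = 21*I (p = -(-7)*sqrt(-5 - 4) = -(-7)*sqrt(-9) = -(-7)*3*I = -(-21)*I = 21*I ≈ 21.0*I)
k*p = -699*I/2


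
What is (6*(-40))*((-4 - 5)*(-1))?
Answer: -2160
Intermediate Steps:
(6*(-40))*((-4 - 5)*(-1)) = -(-2160)*(-1) = -240*9 = -2160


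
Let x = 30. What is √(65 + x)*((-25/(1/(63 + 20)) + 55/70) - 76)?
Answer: -30103*√95/14 ≈ -20958.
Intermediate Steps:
√(65 + x)*((-25/(1/(63 + 20)) + 55/70) - 76) = √(65 + 30)*((-25/(1/(63 + 20)) + 55/70) - 76) = √95*((-25/(1/83) + 55*(1/70)) - 76) = √95*((-25/1/83 + 11/14) - 76) = √95*((-25*83 + 11/14) - 76) = √95*((-2075 + 11/14) - 76) = √95*(-29039/14 - 76) = √95*(-30103/14) = -30103*√95/14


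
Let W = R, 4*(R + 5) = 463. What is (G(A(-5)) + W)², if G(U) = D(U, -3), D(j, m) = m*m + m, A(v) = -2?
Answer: 218089/16 ≈ 13631.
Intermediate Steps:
D(j, m) = m + m² (D(j, m) = m² + m = m + m²)
G(U) = 6 (G(U) = -3*(1 - 3) = -3*(-2) = 6)
R = 443/4 (R = -5 + (¼)*463 = -5 + 463/4 = 443/4 ≈ 110.75)
W = 443/4 ≈ 110.75
(G(A(-5)) + W)² = (6 + 443/4)² = (467/4)² = 218089/16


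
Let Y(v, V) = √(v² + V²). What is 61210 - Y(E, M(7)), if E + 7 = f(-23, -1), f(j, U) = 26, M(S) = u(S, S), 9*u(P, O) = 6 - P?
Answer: 61210 - √29242/9 ≈ 61191.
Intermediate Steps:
u(P, O) = ⅔ - P/9 (u(P, O) = (6 - P)/9 = ⅔ - P/9)
M(S) = ⅔ - S/9
E = 19 (E = -7 + 26 = 19)
Y(v, V) = √(V² + v²)
61210 - Y(E, M(7)) = 61210 - √((⅔ - ⅑*7)² + 19²) = 61210 - √((⅔ - 7/9)² + 361) = 61210 - √((-⅑)² + 361) = 61210 - √(1/81 + 361) = 61210 - √(29242/81) = 61210 - √29242/9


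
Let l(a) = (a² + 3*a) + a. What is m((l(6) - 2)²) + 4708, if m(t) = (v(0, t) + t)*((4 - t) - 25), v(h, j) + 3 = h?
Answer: -11372277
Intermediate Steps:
v(h, j) = -3 + h
l(a) = a² + 4*a
m(t) = (-21 - t)*(-3 + t) (m(t) = ((-3 + 0) + t)*((4 - t) - 25) = (-3 + t)*(-21 - t) = (-21 - t)*(-3 + t))
m((l(6) - 2)²) + 4708 = (63 - ((6*(4 + 6) - 2)²)² - 18*(6*(4 + 6) - 2)²) + 4708 = (63 - ((6*10 - 2)²)² - 18*(6*10 - 2)²) + 4708 = (63 - ((60 - 2)²)² - 18*(60 - 2)²) + 4708 = (63 - (58²)² - 18*58²) + 4708 = (63 - 1*3364² - 18*3364) + 4708 = (63 - 1*11316496 - 60552) + 4708 = (63 - 11316496 - 60552) + 4708 = -11376985 + 4708 = -11372277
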